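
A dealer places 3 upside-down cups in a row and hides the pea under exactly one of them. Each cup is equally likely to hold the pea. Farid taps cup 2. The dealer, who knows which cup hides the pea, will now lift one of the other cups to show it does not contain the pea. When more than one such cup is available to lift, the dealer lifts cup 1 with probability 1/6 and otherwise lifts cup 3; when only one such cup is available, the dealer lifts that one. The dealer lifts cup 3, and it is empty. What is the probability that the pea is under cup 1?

6/11

Apply Bayes' rule, conditioning on where the pea actually is.
If it is under cup 1 (prior 1/3): only cup 3 is available, probability 1; weight (1/3)·1 = 1/3.
If it is under cup 2 (prior 1/3): cup 1 is available but not opened, probability 5/6; weight (1/3)·(5/6) = 5/18.
If it is under cup 3 (prior 1/3): the dealer opened cup 3, so this case is ruled out; weight (1/3)·0 = 0.
The weights sum to 11/18.
So P(the pea under cup 1 | the dealer opened cup 3) = (1/3) / (11/18) = 6/11.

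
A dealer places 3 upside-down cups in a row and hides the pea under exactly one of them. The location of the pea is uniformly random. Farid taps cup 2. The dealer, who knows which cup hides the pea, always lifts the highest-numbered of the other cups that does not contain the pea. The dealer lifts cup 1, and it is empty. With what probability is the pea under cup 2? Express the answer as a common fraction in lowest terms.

0

Condition on the true location of the pea.
If it is under cup 1 (prior 1/3): the dealer opened cup 1, so this case is ruled out; weight (1/3)·0 = 0.
If it is under cup 2 (prior 1/3): the dealer would have opened cup 3 instead, probability 0; weight (1/3)·0 = 0.
If it is under cup 3 (prior 1/3): cup 1 is the highest-numbered option available, probability 1; weight (1/3)·1 = 1/3.
The weights sum to 1/3.
So P(the pea under cup 2 | the dealer opened cup 1) = 0 / (1/3) = 0.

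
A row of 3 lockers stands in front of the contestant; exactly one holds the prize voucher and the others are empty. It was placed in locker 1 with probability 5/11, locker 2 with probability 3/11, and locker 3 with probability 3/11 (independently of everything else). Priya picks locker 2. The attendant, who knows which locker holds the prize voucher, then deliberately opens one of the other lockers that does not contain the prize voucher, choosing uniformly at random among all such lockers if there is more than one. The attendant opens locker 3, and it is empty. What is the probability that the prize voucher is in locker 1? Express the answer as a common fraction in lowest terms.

Condition on the true location of the prize voucher.
If it is in locker 1 (prior 5/11): the attendant has no choice, probability 1; weight (5/11)·1 = 5/11.
If it is in locker 2 (prior 3/11): the attendant has 2 equally likely choices, so probability 1/2; weight (3/11)·(1/2) = 3/22.
If it is in locker 3 (prior 3/11): the attendant opened locker 3, so this case is ruled out; weight (3/11)·0 = 0.
The weights sum to 13/22.
So P(the prize voucher in locker 1 | the attendant opened locker 3) = (5/11) / (13/22) = 10/13.

10/13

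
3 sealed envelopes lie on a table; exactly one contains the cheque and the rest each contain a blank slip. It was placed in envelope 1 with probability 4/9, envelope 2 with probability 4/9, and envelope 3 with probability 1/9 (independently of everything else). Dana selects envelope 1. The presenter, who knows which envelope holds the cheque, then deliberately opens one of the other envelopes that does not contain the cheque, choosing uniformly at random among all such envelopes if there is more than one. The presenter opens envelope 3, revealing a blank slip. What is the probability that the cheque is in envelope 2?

2/3

Apply Bayes' rule, conditioning on where the cheque actually is.
If it is in envelope 1 (prior 4/9): the presenter has 2 equally likely choices, so probability 1/2; weight (4/9)·(1/2) = 2/9.
If it is in envelope 2 (prior 4/9): the presenter has no choice, probability 1; weight (4/9)·1 = 4/9.
If it is in envelope 3 (prior 1/9): the presenter opened envelope 3, so this case is ruled out; weight (1/9)·0 = 0.
The weights sum to 2/3.
So P(the cheque in envelope 2 | the presenter opened envelope 3) = (4/9) / (2/3) = 2/3.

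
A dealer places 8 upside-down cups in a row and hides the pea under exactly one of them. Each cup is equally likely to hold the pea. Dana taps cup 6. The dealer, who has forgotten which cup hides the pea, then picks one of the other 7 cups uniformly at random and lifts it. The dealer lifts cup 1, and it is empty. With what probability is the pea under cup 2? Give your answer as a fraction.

1/7

Because the dealer chose which cup to lift without knowing where the pea is, the choice is independent of the prize location. Learning that cup 1 does not hold the pea simply rules out that one location and leaves the remaining 7 cups still equally likely by symmetry.
So P(the pea under cup 2) = 1/7.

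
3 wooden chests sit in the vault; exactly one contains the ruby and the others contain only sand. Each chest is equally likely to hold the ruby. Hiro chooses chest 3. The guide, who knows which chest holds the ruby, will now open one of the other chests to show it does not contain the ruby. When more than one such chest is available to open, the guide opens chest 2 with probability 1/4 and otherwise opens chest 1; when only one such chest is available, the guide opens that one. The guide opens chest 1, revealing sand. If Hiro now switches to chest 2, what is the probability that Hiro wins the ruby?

4/7

Consider each possible location of the ruby in turn.
If it is in chest 1 (prior 1/3): the guide opened chest 1, so this case is ruled out; weight (1/3)·0 = 0.
If it is in chest 2 (prior 1/3): only chest 1 is available, probability 1; weight (1/3)·1 = 1/3.
If it is in chest 3 (prior 1/3): chest 2 is available but not opened, probability 3/4; weight (1/3)·(3/4) = 1/4.
The weights sum to 7/12.
So P(the ruby in chest 2 | the guide opened chest 1) = (1/3) / (7/12) = 4/7.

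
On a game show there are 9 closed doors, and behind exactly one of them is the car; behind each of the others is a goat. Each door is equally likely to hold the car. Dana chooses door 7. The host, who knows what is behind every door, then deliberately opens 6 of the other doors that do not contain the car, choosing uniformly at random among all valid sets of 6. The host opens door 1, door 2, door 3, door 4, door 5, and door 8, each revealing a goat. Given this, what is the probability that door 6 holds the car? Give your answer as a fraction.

Consider each possible location of the car in turn.
If it is behind any of doors 1, 2, 3, 4, 5, and 8 (prior 1/9 each): that door was opened and seen not to hold the prize — ruled out; weight (1/9)·0 = 0 each.
If it is behind either of doors 6 and 9 (prior 1/9 each): the host has 7 equally likely choices, so probability 1/7; weight (1/9)·(1/7) = 1/63 each.
If it is behind door 7 (prior 1/9): the host has 28 equally likely choices, so probability 1/28; weight (1/9)·(1/28) = 1/252.
The weights sum to 1/28.
So P(the car behind door 6 | the host opened door 1, door 2, door 3, door 4, door 5, and door 8) = (1/63) / (1/28) = 4/9.

4/9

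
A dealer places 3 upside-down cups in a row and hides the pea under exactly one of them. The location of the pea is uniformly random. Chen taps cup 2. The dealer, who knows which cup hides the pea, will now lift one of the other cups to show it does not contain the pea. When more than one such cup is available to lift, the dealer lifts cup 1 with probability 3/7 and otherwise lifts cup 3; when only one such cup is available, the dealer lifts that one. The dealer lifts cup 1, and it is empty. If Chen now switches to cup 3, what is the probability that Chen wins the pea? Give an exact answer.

Consider each possible location of the pea in turn.
If it is under cup 1 (prior 1/3): the dealer opened cup 1, so this case is ruled out; weight (1/3)·0 = 0.
If it is under cup 2 (prior 1/3): cup 1 is available, opened with probability 3/7; weight (1/3)·(3/7) = 1/7.
If it is under cup 3 (prior 1/3): only cup 1 is available, probability 1; weight (1/3)·1 = 1/3.
The weights sum to 10/21.
So P(the pea under cup 3 | the dealer opened cup 1) = (1/3) / (10/21) = 7/10.

7/10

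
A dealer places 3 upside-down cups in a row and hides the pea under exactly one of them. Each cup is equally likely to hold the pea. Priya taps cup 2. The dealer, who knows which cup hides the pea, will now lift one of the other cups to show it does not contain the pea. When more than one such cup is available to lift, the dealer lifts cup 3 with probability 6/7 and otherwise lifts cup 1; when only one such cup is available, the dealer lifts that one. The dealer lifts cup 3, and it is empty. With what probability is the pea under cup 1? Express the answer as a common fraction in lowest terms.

7/13

Apply Bayes' rule, conditioning on where the pea actually is.
If it is under cup 1 (prior 1/3): only cup 3 is available, probability 1; weight (1/3)·1 = 1/3.
If it is under cup 2 (prior 1/3): cup 3 is available, opened with probability 6/7; weight (1/3)·(6/7) = 2/7.
If it is under cup 3 (prior 1/3): the dealer opened cup 3, so this case is ruled out; weight (1/3)·0 = 0.
The weights sum to 13/21.
So P(the pea under cup 1 | the dealer opened cup 3) = (1/3) / (13/21) = 7/13.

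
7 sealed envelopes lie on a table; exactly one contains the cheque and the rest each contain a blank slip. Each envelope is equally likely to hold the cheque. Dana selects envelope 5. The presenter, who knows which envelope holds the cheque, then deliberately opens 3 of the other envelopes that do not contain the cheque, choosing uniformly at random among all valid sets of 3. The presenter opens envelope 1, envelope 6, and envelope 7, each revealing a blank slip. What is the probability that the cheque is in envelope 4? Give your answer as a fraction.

2/7

Apply Bayes' rule, conditioning on where the cheque actually is.
If it is in any of envelopes 1, 6, and 7 (prior 1/7 each): that envelope was opened and seen not to hold the prize — ruled out; weight (1/7)·0 = 0 each.
If it is in any of envelopes 2, 3, and 4 (prior 1/7 each): the presenter has 10 equally likely choices, so probability 1/10; weight (1/7)·(1/10) = 1/70 each.
If it is in envelope 5 (prior 1/7): the presenter has 20 equally likely choices, so probability 1/20; weight (1/7)·(1/20) = 1/140.
The weights sum to 1/20.
So P(the cheque in envelope 4 | the presenter opened envelope 1, envelope 6, and envelope 7) = (1/70) / (1/20) = 2/7.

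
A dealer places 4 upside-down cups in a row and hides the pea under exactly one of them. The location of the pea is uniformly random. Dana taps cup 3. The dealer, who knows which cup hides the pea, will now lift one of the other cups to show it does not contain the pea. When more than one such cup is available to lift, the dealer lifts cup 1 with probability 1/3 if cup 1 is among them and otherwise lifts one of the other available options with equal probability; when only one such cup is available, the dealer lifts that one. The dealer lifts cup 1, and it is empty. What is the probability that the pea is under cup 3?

1/3

Condition on the true location of the pea.
If it is under cup 1 (prior 1/4): the dealer opened cup 1, so this case is ruled out; weight (1/4)·0 = 0.
If it is under any of cups 2, 3, and 4 (prior 1/4 each): cup 1 is available, opened with probability 1/3; weight (1/4)·(1/3) = 1/12 each.
The weights sum to 1/4.
So P(the pea under cup 3 | the dealer opened cup 1) = (1/12) / (1/4) = 1/3.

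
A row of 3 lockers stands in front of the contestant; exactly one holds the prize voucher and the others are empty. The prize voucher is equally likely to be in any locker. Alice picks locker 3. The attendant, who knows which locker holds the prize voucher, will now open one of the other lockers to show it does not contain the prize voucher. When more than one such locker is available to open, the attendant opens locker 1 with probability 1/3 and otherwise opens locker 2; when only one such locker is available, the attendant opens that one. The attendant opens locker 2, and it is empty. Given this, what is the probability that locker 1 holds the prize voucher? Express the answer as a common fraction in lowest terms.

3/5

Consider each possible location of the prize voucher in turn.
If it is in locker 1 (prior 1/3): only locker 2 is available, probability 1; weight (1/3)·1 = 1/3.
If it is in locker 2 (prior 1/3): the attendant opened locker 2, so this case is ruled out; weight (1/3)·0 = 0.
If it is in locker 3 (prior 1/3): locker 1 is available but not opened, probability 2/3; weight (1/3)·(2/3) = 2/9.
The weights sum to 5/9.
So P(the prize voucher in locker 1 | the attendant opened locker 2) = (1/3) / (5/9) = 3/5.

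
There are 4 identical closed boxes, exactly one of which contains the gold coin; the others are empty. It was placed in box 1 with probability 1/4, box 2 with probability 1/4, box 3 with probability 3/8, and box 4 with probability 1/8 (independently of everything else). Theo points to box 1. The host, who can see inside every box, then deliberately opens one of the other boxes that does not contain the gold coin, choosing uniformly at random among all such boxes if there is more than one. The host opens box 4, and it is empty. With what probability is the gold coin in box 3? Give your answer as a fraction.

9/19

Apply Bayes' rule, conditioning on where the gold coin actually is.
If it is in box 1 (prior 1/4): the host has 3 equally likely choices, so probability 1/3; weight (1/4)·(1/3) = 1/12.
If it is in box 2 (prior 1/4): the host has 2 equally likely choices, so probability 1/2; weight (1/4)·(1/2) = 1/8.
If it is in box 3 (prior 3/8): the host has 2 equally likely choices, so probability 1/2; weight (3/8)·(1/2) = 3/16.
If it is in box 4 (prior 1/8): the host opened box 4, so this case is ruled out; weight (1/8)·0 = 0.
The weights sum to 19/48.
So P(the gold coin in box 3 | the host opened box 4) = (3/16) / (19/48) = 9/19.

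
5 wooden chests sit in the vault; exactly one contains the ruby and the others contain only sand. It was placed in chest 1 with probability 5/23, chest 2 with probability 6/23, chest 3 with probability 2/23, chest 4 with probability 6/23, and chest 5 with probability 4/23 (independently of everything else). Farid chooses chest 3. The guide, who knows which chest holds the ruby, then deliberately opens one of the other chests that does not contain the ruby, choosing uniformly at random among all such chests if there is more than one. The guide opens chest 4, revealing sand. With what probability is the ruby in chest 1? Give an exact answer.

10/33

Condition on the true location of the ruby.
If it is in chest 1 (prior 5/23): the guide has 3 equally likely choices, so probability 1/3; weight (5/23)·(1/3) = 5/69.
If it is in chest 2 (prior 6/23): the guide has 3 equally likely choices, so probability 1/3; weight (6/23)·(1/3) = 2/23.
If it is in chest 3 (prior 2/23): the guide has 4 equally likely choices, so probability 1/4; weight (2/23)·(1/4) = 1/46.
If it is in chest 4 (prior 6/23): the guide opened chest 4, so this case is ruled out; weight (6/23)·0 = 0.
If it is in chest 5 (prior 4/23): the guide has 3 equally likely choices, so probability 1/3; weight (4/23)·(1/3) = 4/69.
The weights sum to 11/46.
So P(the ruby in chest 1 | the guide opened chest 4) = (5/69) / (11/46) = 10/33.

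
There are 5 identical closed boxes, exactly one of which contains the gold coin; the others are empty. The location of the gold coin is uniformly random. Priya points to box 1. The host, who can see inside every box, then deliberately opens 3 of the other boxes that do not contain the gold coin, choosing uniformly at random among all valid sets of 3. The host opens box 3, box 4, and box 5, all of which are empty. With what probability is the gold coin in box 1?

1/5

Consider each possible location of the gold coin in turn.
If it is in box 1 (prior 1/5): the host has 4 equally likely choices, so probability 1/4; weight (1/5)·(1/4) = 1/20.
If it is in box 2 (prior 1/5): the host has no choice, probability 1; weight (1/5)·1 = 1/5.
If it is in any of boxes 3, 4, and 5 (prior 1/5 each): that box was opened and seen not to hold the prize — ruled out; weight (1/5)·0 = 0 each.
The weights sum to 1/4.
So P(the gold coin in box 1 | the host opened box 3, box 4, and box 5) = (1/20) / (1/4) = 1/5.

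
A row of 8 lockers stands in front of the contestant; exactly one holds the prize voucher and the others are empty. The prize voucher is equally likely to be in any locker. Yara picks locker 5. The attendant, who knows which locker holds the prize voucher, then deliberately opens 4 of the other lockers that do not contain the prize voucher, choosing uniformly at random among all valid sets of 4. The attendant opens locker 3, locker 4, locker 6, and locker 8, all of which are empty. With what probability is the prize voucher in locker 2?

Consider each possible location of the prize voucher in turn.
If it is in any of lockers 1, 2, and 7 (prior 1/8 each): the attendant has 15 equally likely choices, so probability 1/15; weight (1/8)·(1/15) = 1/120 each.
If it is in any of lockers 3, 4, 6, and 8 (prior 1/8 each): that locker was opened and seen not to hold the prize — ruled out; weight (1/8)·0 = 0 each.
If it is in locker 5 (prior 1/8): the attendant has 35 equally likely choices, so probability 1/35; weight (1/8)·(1/35) = 1/280.
The weights sum to 1/35.
So P(the prize voucher in locker 2 | the attendant opened locker 3, locker 4, locker 6, and locker 8) = (1/120) / (1/35) = 7/24.

7/24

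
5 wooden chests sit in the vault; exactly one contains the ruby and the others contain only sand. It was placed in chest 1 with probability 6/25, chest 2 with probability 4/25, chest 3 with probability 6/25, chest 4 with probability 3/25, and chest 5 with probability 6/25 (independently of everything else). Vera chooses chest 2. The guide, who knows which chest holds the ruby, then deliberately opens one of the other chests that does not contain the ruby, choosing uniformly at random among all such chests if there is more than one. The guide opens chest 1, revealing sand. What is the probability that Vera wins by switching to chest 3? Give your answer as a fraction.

Condition on the true location of the ruby.
If it is in chest 1 (prior 6/25): the guide opened chest 1, so this case is ruled out; weight (6/25)·0 = 0.
If it is in chest 2 (prior 4/25): the guide has 4 equally likely choices, so probability 1/4; weight (4/25)·(1/4) = 1/25.
If it is in either of chests 3 and 5 (prior 6/25 each): the guide has 3 equally likely choices, so probability 1/3; weight (6/25)·(1/3) = 2/25 each.
If it is in chest 4 (prior 3/25): the guide has 3 equally likely choices, so probability 1/3; weight (3/25)·(1/3) = 1/25.
The weights sum to 6/25.
So P(the ruby in chest 3 | the guide opened chest 1) = (2/25) / (6/25) = 1/3.

1/3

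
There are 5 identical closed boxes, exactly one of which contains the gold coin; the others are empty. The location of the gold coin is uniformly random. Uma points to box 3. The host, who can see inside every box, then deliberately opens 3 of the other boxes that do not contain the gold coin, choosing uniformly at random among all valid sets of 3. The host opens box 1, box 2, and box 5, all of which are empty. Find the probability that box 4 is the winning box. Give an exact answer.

4/5

Condition on the true location of the gold coin.
If it is in any of boxes 1, 2, and 5 (prior 1/5 each): that box was opened and seen not to hold the prize — ruled out; weight (1/5)·0 = 0 each.
If it is in box 3 (prior 1/5): the host has 4 equally likely choices, so probability 1/4; weight (1/5)·(1/4) = 1/20.
If it is in box 4 (prior 1/5): the host has no choice, probability 1; weight (1/5)·1 = 1/5.
The weights sum to 1/4.
So P(the gold coin in box 4 | the host opened box 1, box 2, and box 5) = (1/5) / (1/4) = 4/5.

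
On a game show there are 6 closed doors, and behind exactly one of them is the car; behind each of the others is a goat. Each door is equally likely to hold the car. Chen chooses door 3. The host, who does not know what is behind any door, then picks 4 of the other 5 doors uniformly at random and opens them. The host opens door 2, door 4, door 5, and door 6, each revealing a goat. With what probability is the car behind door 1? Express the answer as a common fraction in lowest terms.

1/2

Consider each possible location of the car in turn.
If it is behind either of doors 1 and 3 (prior 1/6 each): the host picks exactly this set with probability 1/5 regardless, and none is the prize; weight (1/6)·(1/5) = 1/30 each.
If it is behind any of doors 2, 4, 5, and 6 (prior 1/6 each): that door was opened and seen not to hold the prize — ruled out; weight (1/6)·0 = 0 each.
The weights sum to 1/15.
So P(the car behind door 1 | the host opened door 2, door 4, door 5, and door 6) = (1/30) / (1/15) = 1/2.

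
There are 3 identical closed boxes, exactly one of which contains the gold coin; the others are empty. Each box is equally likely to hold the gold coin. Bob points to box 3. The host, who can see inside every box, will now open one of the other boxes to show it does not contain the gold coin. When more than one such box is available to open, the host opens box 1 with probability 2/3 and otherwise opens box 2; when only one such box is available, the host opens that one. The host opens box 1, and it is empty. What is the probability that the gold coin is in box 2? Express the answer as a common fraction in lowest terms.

Condition on the true location of the gold coin.
If it is in box 1 (prior 1/3): the host opened box 1, so this case is ruled out; weight (1/3)·0 = 0.
If it is in box 2 (prior 1/3): only box 1 is available, probability 1; weight (1/3)·1 = 1/3.
If it is in box 3 (prior 1/3): box 1 is available, opened with probability 2/3; weight (1/3)·(2/3) = 2/9.
The weights sum to 5/9.
So P(the gold coin in box 2 | the host opened box 1) = (1/3) / (5/9) = 3/5.

3/5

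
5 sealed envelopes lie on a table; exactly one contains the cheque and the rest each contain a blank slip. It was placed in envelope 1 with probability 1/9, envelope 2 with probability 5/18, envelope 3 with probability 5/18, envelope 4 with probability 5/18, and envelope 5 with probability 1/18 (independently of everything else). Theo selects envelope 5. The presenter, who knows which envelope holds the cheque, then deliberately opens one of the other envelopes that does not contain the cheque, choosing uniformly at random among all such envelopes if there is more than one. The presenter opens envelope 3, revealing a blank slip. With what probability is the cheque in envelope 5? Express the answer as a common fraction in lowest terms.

Condition on the true location of the cheque.
If it is in envelope 1 (prior 1/9): the presenter has 3 equally likely choices, so probability 1/3; weight (1/9)·(1/3) = 1/27.
If it is in either of envelopes 2 and 4 (prior 5/18 each): the presenter has 3 equally likely choices, so probability 1/3; weight (5/18)·(1/3) = 5/54 each.
If it is in envelope 3 (prior 5/18): the presenter opened envelope 3, so this case is ruled out; weight (5/18)·0 = 0.
If it is in envelope 5 (prior 1/18): the presenter has 4 equally likely choices, so probability 1/4; weight (1/18)·(1/4) = 1/72.
The weights sum to 17/72.
So P(the cheque in envelope 5 | the presenter opened envelope 3) = (1/72) / (17/72) = 1/17.

1/17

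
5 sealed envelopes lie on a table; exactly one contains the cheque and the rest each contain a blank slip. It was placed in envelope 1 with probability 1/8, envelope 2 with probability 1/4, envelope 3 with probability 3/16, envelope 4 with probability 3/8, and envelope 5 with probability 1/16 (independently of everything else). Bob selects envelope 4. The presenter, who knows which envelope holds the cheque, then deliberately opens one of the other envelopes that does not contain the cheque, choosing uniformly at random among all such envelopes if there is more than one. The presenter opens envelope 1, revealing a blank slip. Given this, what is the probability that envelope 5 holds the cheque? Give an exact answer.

Consider each possible location of the cheque in turn.
If it is in envelope 1 (prior 1/8): the presenter opened envelope 1, so this case is ruled out; weight (1/8)·0 = 0.
If it is in envelope 2 (prior 1/4): the presenter has 3 equally likely choices, so probability 1/3; weight (1/4)·(1/3) = 1/12.
If it is in envelope 3 (prior 3/16): the presenter has 3 equally likely choices, so probability 1/3; weight (3/16)·(1/3) = 1/16.
If it is in envelope 4 (prior 3/8): the presenter has 4 equally likely choices, so probability 1/4; weight (3/8)·(1/4) = 3/32.
If it is in envelope 5 (prior 1/16): the presenter has 3 equally likely choices, so probability 1/3; weight (1/16)·(1/3) = 1/48.
The weights sum to 25/96.
So P(the cheque in envelope 5 | the presenter opened envelope 1) = (1/48) / (25/96) = 2/25.

2/25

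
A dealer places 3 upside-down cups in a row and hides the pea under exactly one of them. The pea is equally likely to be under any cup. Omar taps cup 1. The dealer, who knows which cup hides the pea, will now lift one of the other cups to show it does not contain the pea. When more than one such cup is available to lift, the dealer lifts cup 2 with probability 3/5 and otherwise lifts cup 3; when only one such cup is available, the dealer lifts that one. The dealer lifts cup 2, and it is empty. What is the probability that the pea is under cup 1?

Condition on the true location of the pea.
If it is under cup 1 (prior 1/3): cup 2 is available, opened with probability 3/5; weight (1/3)·(3/5) = 1/5.
If it is under cup 2 (prior 1/3): the dealer opened cup 2, so this case is ruled out; weight (1/3)·0 = 0.
If it is under cup 3 (prior 1/3): only cup 2 is available, probability 1; weight (1/3)·1 = 1/3.
The weights sum to 8/15.
So P(the pea under cup 1 | the dealer opened cup 2) = (1/5) / (8/15) = 3/8.

3/8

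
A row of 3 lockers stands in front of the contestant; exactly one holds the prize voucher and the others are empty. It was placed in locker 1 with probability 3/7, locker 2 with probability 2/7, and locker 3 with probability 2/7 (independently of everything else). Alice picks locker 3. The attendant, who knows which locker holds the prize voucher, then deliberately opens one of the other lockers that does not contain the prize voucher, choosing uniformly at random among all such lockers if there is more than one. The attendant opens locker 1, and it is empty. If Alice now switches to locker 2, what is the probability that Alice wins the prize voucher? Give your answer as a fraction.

2/3

Condition on the true location of the prize voucher.
If it is in locker 1 (prior 3/7): the attendant opened locker 1, so this case is ruled out; weight (3/7)·0 = 0.
If it is in locker 2 (prior 2/7): the attendant has no choice, probability 1; weight (2/7)·1 = 2/7.
If it is in locker 3 (prior 2/7): the attendant has 2 equally likely choices, so probability 1/2; weight (2/7)·(1/2) = 1/7.
The weights sum to 3/7.
So P(the prize voucher in locker 2 | the attendant opened locker 1) = (2/7) / (3/7) = 2/3.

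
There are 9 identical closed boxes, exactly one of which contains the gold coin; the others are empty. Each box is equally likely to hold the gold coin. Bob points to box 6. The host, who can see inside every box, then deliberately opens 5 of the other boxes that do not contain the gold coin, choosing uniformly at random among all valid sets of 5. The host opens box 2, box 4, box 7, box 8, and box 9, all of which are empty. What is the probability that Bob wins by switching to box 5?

8/27

Condition on the true location of the gold coin.
If it is in any of boxes 1, 3, and 5 (prior 1/9 each): the host has 21 equally likely choices, so probability 1/21; weight (1/9)·(1/21) = 1/189 each.
If it is in any of boxes 2, 4, 7, 8, and 9 (prior 1/9 each): that box was opened and seen not to hold the prize — ruled out; weight (1/9)·0 = 0 each.
If it is in box 6 (prior 1/9): the host has 56 equally likely choices, so probability 1/56; weight (1/9)·(1/56) = 1/504.
The weights sum to 1/56.
So P(the gold coin in box 5 | the host opened box 2, box 4, box 7, box 8, and box 9) = (1/189) / (1/56) = 8/27.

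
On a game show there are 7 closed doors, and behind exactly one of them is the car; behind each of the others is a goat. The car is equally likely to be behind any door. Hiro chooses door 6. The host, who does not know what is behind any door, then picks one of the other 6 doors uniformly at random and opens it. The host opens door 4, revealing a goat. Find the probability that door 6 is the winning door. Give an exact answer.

1/6

Because the host chose which door to open without knowing where the car is, the choice is independent of the prize location. Learning that door 4 does not hold the car simply rules out that one location and leaves the remaining 6 doors still equally likely by symmetry.
So P(the car behind door 6) = 1/6.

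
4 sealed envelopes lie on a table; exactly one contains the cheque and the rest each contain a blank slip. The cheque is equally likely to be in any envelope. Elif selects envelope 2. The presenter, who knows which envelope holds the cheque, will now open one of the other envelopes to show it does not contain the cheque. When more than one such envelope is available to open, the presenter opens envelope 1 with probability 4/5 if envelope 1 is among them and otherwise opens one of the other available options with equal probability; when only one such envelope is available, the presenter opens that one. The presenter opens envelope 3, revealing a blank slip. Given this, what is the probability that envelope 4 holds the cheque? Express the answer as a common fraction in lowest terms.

Consider each possible location of the cheque in turn.
If it is in envelope 1 (prior 1/4): envelope 1 holds the prize so is unavailable; the presenter chooses uniformly among the 2 others, probability 1/2; weight (1/4)·(1/2) = 1/8.
If it is in envelope 2 (prior 1/4): envelope 1 is available but not opened; envelope 3 gets probability (1 − 4/5)/2 = 1/10; weight (1/4)·(1/10) = 1/40.
If it is in envelope 3 (prior 1/4): the presenter opened envelope 3, so this case is ruled out; weight (1/4)·0 = 0.
If it is in envelope 4 (prior 1/4): envelope 1 is available but not opened, probability 1/5; weight (1/4)·(1/5) = 1/20.
The weights sum to 1/5.
So P(the cheque in envelope 4 | the presenter opened envelope 3) = (1/20) / (1/5) = 1/4.

1/4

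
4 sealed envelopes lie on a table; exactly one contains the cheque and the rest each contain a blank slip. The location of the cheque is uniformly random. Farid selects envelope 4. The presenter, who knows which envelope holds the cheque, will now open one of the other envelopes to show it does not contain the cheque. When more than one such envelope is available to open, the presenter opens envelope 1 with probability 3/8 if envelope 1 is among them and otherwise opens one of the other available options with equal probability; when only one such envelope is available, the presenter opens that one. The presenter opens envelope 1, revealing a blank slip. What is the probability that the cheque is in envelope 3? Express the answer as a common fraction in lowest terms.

1/3

Condition on the true location of the cheque.
If it is in envelope 1 (prior 1/4): the presenter opened envelope 1, so this case is ruled out; weight (1/4)·0 = 0.
If it is in any of envelopes 2, 3, and 4 (prior 1/4 each): envelope 1 is available, opened with probability 3/8; weight (1/4)·(3/8) = 3/32 each.
The weights sum to 9/32.
So P(the cheque in envelope 3 | the presenter opened envelope 1) = (3/32) / (9/32) = 1/3.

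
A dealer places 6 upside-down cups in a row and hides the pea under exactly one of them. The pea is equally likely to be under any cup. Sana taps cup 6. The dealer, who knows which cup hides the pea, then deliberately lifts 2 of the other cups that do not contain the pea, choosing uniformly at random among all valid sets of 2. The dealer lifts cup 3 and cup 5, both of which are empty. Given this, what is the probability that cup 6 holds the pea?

1/6

Apply Bayes' rule, conditioning on where the pea actually is.
If it is under any of cups 1, 2, and 4 (prior 1/6 each): the dealer has 6 equally likely choices, so probability 1/6; weight (1/6)·(1/6) = 1/36 each.
If it is under either of cups 3 and 5 (prior 1/6 each): that cup was opened and seen not to hold the prize — ruled out; weight (1/6)·0 = 0 each.
If it is under cup 6 (prior 1/6): the dealer has 10 equally likely choices, so probability 1/10; weight (1/6)·(1/10) = 1/60.
The weights sum to 1/10.
So P(the pea under cup 6 | the dealer opened cup 3 and cup 5) = (1/60) / (1/10) = 1/6.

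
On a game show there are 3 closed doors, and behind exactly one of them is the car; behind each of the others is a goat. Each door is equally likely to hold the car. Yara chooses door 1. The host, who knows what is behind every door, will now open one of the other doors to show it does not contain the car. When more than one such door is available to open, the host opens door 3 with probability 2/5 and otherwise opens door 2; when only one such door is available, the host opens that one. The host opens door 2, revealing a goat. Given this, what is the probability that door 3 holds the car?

5/8

Apply Bayes' rule, conditioning on where the car actually is.
If it is behind door 1 (prior 1/3): door 3 is available but not opened, probability 3/5; weight (1/3)·(3/5) = 1/5.
If it is behind door 2 (prior 1/3): the host opened door 2, so this case is ruled out; weight (1/3)·0 = 0.
If it is behind door 3 (prior 1/3): only door 2 is available, probability 1; weight (1/3)·1 = 1/3.
The weights sum to 8/15.
So P(the car behind door 3 | the host opened door 2) = (1/3) / (8/15) = 5/8.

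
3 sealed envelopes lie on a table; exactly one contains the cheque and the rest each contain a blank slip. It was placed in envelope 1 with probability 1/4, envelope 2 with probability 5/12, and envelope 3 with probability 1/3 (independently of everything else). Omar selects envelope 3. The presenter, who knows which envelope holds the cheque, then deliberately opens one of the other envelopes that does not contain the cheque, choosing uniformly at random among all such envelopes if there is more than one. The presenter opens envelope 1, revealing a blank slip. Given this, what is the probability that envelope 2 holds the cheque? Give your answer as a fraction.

Condition on the true location of the cheque.
If it is in envelope 1 (prior 1/4): the presenter opened envelope 1, so this case is ruled out; weight (1/4)·0 = 0.
If it is in envelope 2 (prior 5/12): the presenter has no choice, probability 1; weight (5/12)·1 = 5/12.
If it is in envelope 3 (prior 1/3): the presenter has 2 equally likely choices, so probability 1/2; weight (1/3)·(1/2) = 1/6.
The weights sum to 7/12.
So P(the cheque in envelope 2 | the presenter opened envelope 1) = (5/12) / (7/12) = 5/7.

5/7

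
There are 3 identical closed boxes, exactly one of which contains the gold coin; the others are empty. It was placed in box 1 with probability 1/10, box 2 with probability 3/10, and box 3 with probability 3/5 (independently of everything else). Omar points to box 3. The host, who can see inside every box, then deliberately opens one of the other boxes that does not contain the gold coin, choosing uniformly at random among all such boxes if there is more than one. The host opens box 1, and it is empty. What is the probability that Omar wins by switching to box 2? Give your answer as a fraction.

Apply Bayes' rule, conditioning on where the gold coin actually is.
If it is in box 1 (prior 1/10): the host opened box 1, so this case is ruled out; weight (1/10)·0 = 0.
If it is in box 2 (prior 3/10): the host has no choice, probability 1; weight (3/10)·1 = 3/10.
If it is in box 3 (prior 3/5): the host has 2 equally likely choices, so probability 1/2; weight (3/5)·(1/2) = 3/10.
The weights sum to 3/5.
So P(the gold coin in box 2 | the host opened box 1) = (3/10) / (3/5) = 1/2.

1/2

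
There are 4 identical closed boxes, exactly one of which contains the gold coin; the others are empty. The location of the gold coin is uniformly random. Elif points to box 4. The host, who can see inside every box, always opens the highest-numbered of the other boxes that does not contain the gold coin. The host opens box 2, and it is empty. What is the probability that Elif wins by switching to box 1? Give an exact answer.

Consider each possible location of the gold coin in turn.
If it is in either of boxes 1 and 4 (prior 1/4 each): the host would have opened box 3 instead, probability 0; weight (1/4)·0 = 0 each.
If it is in box 2 (prior 1/4): the host opened box 2, so this case is ruled out; weight (1/4)·0 = 0.
If it is in box 3 (prior 1/4): box 2 is the highest-numbered option available, probability 1; weight (1/4)·1 = 1/4.
The weights sum to 1/4.
So P(the gold coin in box 1 | the host opened box 2) = 0 / (1/4) = 0.

0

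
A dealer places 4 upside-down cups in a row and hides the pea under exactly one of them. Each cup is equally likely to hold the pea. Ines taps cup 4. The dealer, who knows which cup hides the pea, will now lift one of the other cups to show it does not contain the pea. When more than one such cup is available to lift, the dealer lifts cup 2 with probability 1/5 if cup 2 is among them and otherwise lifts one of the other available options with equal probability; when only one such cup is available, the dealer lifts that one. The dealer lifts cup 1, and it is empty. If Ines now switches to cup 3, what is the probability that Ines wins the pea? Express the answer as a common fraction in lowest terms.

8/17

Condition on the true location of the pea.
If it is under cup 1 (prior 1/4): the dealer opened cup 1, so this case is ruled out; weight (1/4)·0 = 0.
If it is under cup 2 (prior 1/4): cup 2 holds the prize so is unavailable; the dealer chooses uniformly among the 2 others, probability 1/2; weight (1/4)·(1/2) = 1/8.
If it is under cup 3 (prior 1/4): cup 2 is available but not opened, probability 4/5; weight (1/4)·(4/5) = 1/5.
If it is under cup 4 (prior 1/4): cup 2 is available but not opened; cup 1 gets probability (1 − 1/5)/2 = 2/5; weight (1/4)·(2/5) = 1/10.
The weights sum to 17/40.
So P(the pea under cup 3 | the dealer opened cup 1) = (1/5) / (17/40) = 8/17.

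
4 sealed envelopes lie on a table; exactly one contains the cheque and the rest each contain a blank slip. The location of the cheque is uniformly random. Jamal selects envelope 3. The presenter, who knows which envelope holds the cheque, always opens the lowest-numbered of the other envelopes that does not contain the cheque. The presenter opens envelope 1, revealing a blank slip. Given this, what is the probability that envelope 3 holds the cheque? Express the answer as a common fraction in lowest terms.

1/3

Apply Bayes' rule, conditioning on where the cheque actually is.
If it is in envelope 1 (prior 1/4): the presenter opened envelope 1, so this case is ruled out; weight (1/4)·0 = 0.
If it is in any of envelopes 2, 3, and 4 (prior 1/4 each): envelope 1 is the lowest-numbered option available, probability 1; weight (1/4)·1 = 1/4 each.
The weights sum to 3/4.
So P(the cheque in envelope 3 | the presenter opened envelope 1) = (1/4) / (3/4) = 1/3.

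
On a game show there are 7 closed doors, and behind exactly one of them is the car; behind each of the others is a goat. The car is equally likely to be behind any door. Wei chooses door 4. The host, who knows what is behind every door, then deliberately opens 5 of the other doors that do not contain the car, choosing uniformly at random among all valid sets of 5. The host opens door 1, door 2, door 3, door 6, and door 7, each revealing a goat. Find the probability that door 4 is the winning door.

1/7

Apply Bayes' rule, conditioning on where the car actually is.
If it is behind any of doors 1, 2, 3, 6, and 7 (prior 1/7 each): that door was opened and seen not to hold the prize — ruled out; weight (1/7)·0 = 0 each.
If it is behind door 4 (prior 1/7): the host has 6 equally likely choices, so probability 1/6; weight (1/7)·(1/6) = 1/42.
If it is behind door 5 (prior 1/7): the host has no choice, probability 1; weight (1/7)·1 = 1/7.
The weights sum to 1/6.
So P(the car behind door 4 | the host opened door 1, door 2, door 3, door 6, and door 7) = (1/42) / (1/6) = 1/7.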